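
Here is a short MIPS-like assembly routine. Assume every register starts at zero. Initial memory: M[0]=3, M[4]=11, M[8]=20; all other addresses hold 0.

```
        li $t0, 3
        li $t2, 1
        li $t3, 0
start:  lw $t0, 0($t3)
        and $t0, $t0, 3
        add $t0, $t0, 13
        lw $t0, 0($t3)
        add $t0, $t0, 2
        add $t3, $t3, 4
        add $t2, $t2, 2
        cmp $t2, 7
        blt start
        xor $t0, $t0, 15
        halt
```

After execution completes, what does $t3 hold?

12

li $t0, 3 → $t0=3
li $t2, 1 → $t2=1
li $t3, 0 → $t3=0
lw $t0, 0($t3) → $t0=M[0]=3
and $t0, $t0, 3 → $t0=3&3=3
add $t0, $t0, 13 → $t0=3+13=16
lw $t0, 0($t3) → $t0=M[0]=3
add $t0, $t0, 2 → $t0=3+2=5
add $t3, $t3, 4 → $t3=0+4=4
add $t2, $t2, 2 → $t2=1+2=3
cmp $t2, 7  (cmp 3,7)
blt start: taken
lw $t0, 0($t3) → $t0=M[4]=11
and $t0, $t0, 3 → $t0=11&3=3
add $t0, $t0, 13 → $t0=3+13=16
lw $t0, 0($t3) → $t0=M[4]=11
add $t0, $t0, 2 → $t0=11+2=13
add $t3, $t3, 4 → $t3=4+4=8
add $t2, $t2, 2 → $t2=3+2=5
cmp $t2, 7  (cmp 5,7)
blt start: taken
lw $t0, 0($t3) → $t0=M[8]=20
and $t0, $t0, 3 → $t0=20&3=0
add $t0, $t0, 13 → $t0=0+13=13
lw $t0, 0($t3) → $t0=M[8]=20
add $t0, $t0, 2 → $t0=20+2=22
add $t3, $t3, 4 → $t3=8+4=12
add $t2, $t2, 2 → $t2=5+2=7
cmp $t2, 7  (cmp 7,7)
blt start: not taken
xor $t0, $t0, 15 → $t0=22^15=25
halt.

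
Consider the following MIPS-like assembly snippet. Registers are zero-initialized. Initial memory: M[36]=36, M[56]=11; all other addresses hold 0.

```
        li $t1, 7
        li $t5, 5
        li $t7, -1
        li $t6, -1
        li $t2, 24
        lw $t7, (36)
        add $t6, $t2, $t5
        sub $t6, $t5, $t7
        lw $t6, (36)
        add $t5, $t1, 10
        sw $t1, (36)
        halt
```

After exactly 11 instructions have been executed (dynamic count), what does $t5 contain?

17

after li $t1, 7: $t1=7
after li $t5, 5: $t5=5
after li $t7, -1: $t7=-1
after li $t6, -1: $t6=-1
after li $t2, 24: $t2=24
after lw $t7, (36): $t7=M[36]=36
after add $t6, $t2, $t5: $t6=24+5=29
after sub $t6, $t5, $t7: $t6=5-36=-31
after lw $t6, (36): $t6=M[36]=36
after add $t5, $t1, 10: $t5=7+10=17
sw $t1, (36) → M[36]=7
After step 11: $t5 = 17.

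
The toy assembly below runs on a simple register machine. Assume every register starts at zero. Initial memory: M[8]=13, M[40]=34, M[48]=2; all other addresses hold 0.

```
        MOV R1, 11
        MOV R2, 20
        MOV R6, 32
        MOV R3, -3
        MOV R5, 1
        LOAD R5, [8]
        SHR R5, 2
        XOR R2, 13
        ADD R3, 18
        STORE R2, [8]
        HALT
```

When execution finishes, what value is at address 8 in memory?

25

after MOV R1, 11: R1=11
after MOV R2, 20: R2=20
after MOV R6, 32: R6=32
after MOV R3, -3: R3=-3
after MOV R5, 1: R5=1
after LOAD R5, [8]: R5=M[8]=13
after SHR R5, 2: R5=13>>2=3
after XOR R2, 13: R2=20^13=25
after ADD R3, 18: R3=(-3)+18=15
STORE R2, [8] → M[8]=25
halt.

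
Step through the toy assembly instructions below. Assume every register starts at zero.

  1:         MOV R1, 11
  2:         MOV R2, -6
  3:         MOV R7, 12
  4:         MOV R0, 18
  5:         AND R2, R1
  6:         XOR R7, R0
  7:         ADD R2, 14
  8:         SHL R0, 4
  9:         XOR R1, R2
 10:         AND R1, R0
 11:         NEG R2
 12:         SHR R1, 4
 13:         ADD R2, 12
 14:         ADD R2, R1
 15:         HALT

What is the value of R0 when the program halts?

after MOV R1, 11: R1=11
after MOV R2, -6: R2=-6
after MOV R7, 12: R7=12
after MOV R0, 18: R0=18
after AND R2, R1: R2=(-6)&11=10
after XOR R7, R0: R7=12^18=30
after ADD R2, 14: R2=10+14=24
after SHL R0, 4: R0=18<<4=288
after XOR R1, R2: R1=11^24=19
after AND R1, R0: R1=19&288=0
after NEG R2: R2=-(24)=-24
after SHR R1, 4: R1=0>>4=0
after ADD R2, 12: R2=(-24)+12=-12
after ADD R2, R1: R2=(-12)+0=-12
halt.

288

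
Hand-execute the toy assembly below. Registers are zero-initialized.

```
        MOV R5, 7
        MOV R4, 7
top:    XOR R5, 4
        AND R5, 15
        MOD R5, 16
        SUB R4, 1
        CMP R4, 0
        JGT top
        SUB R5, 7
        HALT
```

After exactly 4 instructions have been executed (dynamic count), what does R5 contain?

3

R5=7
R4=7
R5=7^4=3
R5=3&15=3
After step 4: R5 = 3.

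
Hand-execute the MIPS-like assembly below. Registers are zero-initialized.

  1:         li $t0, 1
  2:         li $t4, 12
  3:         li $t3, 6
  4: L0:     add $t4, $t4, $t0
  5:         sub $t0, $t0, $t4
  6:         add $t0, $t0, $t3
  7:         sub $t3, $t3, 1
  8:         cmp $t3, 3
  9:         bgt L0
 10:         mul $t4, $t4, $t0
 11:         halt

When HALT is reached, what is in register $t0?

-3

li $t0, 1 → $t0=1
li $t4, 12 → $t4=12
li $t3, 6 → $t3=6
add $t4, $t4, $t0 → $t4=12+1=13
sub $t0, $t0, $t4 → $t0=1-13=-12
add $t0, $t0, $t3 → $t0=(-12)+6=-6
sub $t3, $t3, 1 → $t3=6-1=5
cmp $t3, 3  (cmp 5,3)
bgt L0: taken
add $t4, $t4, $t0 → $t4=13+(-6)=7
sub $t0, $t0, $t4 → $t0=(-6)-7=-13
add $t0, $t0, $t3 → $t0=(-13)+5=-8
sub $t3, $t3, 1 → $t3=5-1=4
cmp $t3, 3  (cmp 4,3)
bgt L0: taken
add $t4, $t4, $t0 → $t4=7+(-8)=-1
sub $t0, $t0, $t4 → $t0=(-8)-(-1)=-7
add $t0, $t0, $t3 → $t0=(-7)+4=-3
sub $t3, $t3, 1 → $t3=4-1=3
cmp $t3, 3  (cmp 3,3)
bgt L0: not taken
mul $t4, $t4, $t0 → $t4=(-1)*(-3)=3
halt.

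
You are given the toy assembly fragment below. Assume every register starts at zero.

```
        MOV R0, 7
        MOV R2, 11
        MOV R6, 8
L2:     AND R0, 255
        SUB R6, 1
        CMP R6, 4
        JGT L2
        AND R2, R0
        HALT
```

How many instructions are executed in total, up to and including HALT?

21

R0=7
R2=11
R6=8
R0=7&255=7
R6=8-1=7
CMP R6, 4  (cmp 7,4)
JGT L2: taken
R0=7&255=7
R6=7-1=6
CMP R6, 4  (cmp 6,4)
JGT L2: taken
R0=7&255=7
R6=6-1=5
CMP R6, 4  (cmp 5,4)
JGT L2: taken
R0=7&255=7
R6=5-1=4
CMP R6, 4  (cmp 4,4)
JGT L2: not taken
R2=11&7=3
halt.
Total executed instructions: 21.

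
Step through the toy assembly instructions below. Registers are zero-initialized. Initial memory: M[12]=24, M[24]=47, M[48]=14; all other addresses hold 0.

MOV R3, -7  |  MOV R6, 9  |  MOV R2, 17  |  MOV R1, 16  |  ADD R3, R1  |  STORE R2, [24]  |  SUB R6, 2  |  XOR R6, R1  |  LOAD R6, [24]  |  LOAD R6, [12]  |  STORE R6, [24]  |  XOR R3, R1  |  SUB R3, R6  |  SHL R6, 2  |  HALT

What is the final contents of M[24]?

MOV R3, -7 → R3=-7
MOV R6, 9 → R6=9
MOV R2, 17 → R2=17
MOV R1, 16 → R1=16
ADD R3, R1 → R3=(-7)+16=9
STORE R2, [24] → M[24]=17
SUB R6, 2 → R6=9-2=7
XOR R6, R1 → R6=7^16=23
LOAD R6, [24] → R6=M[24]=17
LOAD R6, [12] → R6=M[12]=24
STORE R6, [24] → M[24]=24
XOR R3, R1 → R3=9^16=25
SUB R3, R6 → R3=25-24=1
SHL R6, 2 → R6=24<<2=96
halt.

24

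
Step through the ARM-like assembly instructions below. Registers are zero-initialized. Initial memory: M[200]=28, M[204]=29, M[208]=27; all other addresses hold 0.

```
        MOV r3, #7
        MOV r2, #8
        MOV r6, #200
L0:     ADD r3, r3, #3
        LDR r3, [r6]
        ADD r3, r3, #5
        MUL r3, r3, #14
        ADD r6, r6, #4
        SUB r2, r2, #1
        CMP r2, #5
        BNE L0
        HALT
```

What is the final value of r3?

MOV r3, #7 → r3=7
MOV r2, #8 → r2=8
MOV r6, #200 → r6=200
ADD r3, r3, #3 → r3=7+3=10
LDR r3, [r6] → r3=M[200]=28
ADD r3, r3, #5 → r3=28+5=33
MUL r3, r3, #14 → r3=33*14=462
ADD r6, r6, #4 → r6=200+4=204
SUB r2, r2, #1 → r2=8-1=7
CMP r2, #5  (cmp 7,5)
BNE L0: taken
ADD r3, r3, #3 → r3=462+3=465
LDR r3, [r6] → r3=M[204]=29
ADD r3, r3, #5 → r3=29+5=34
MUL r3, r3, #14 → r3=34*14=476
ADD r6, r6, #4 → r6=204+4=208
SUB r2, r2, #1 → r2=7-1=6
CMP r2, #5  (cmp 6,5)
BNE L0: taken
ADD r3, r3, #3 → r3=476+3=479
LDR r3, [r6] → r3=M[208]=27
ADD r3, r3, #5 → r3=27+5=32
MUL r3, r3, #14 → r3=32*14=448
ADD r6, r6, #4 → r6=208+4=212
SUB r2, r2, #1 → r2=6-1=5
CMP r2, #5  (cmp 5,5)
BNE L0: not taken
halt.

448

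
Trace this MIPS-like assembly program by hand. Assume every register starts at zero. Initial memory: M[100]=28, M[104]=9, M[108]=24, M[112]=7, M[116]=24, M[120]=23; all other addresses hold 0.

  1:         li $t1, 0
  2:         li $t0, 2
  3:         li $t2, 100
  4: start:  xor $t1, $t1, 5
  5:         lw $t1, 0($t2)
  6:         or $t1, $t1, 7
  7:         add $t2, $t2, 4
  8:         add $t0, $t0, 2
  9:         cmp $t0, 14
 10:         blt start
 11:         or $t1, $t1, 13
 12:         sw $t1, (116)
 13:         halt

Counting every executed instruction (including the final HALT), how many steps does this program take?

48

li $t1, 0 → $t1=0
li $t0, 2 → $t0=2
li $t2, 100 → $t2=100
xor $t1, $t1, 5 → $t1=0^5=5
lw $t1, 0($t2) → $t1=M[100]=28
or $t1, $t1, 7 → $t1=28|7=31
add $t2, $t2, 4 → $t2=100+4=104
add $t0, $t0, 2 → $t0=2+2=4
cmp $t0, 14  (cmp 4,14)
blt start: taken
xor $t1, $t1, 5 → $t1=31^5=26
lw $t1, 0($t2) → $t1=M[104]=9
or $t1, $t1, 7 → $t1=9|7=15
add $t2, $t2, 4 → $t2=104+4=108
add $t0, $t0, 2 → $t0=4+2=6
cmp $t0, 14  (cmp 6,14)
blt start: taken
xor $t1, $t1, 5 → $t1=15^5=10
lw $t1, 0($t2) → $t1=M[108]=24
or $t1, $t1, 7 → $t1=24|7=31
add $t2, $t2, 4 → $t2=108+4=112
add $t0, $t0, 2 → $t0=6+2=8
cmp $t0, 14  (cmp 8,14)
blt start: taken
xor $t1, $t1, 5 → $t1=31^5=26
lw $t1, 0($t2) → $t1=M[112]=7
or $t1, $t1, 7 → $t1=7|7=7
add $t2, $t2, 4 → $t2=112+4=116
add $t0, $t0, 2 → $t0=8+2=10
cmp $t0, 14  (cmp 10,14)
blt start: taken
xor $t1, $t1, 5 → $t1=7^5=2
lw $t1, 0($t2) → $t1=M[116]=24
or $t1, $t1, 7 → $t1=24|7=31
add $t2, $t2, 4 → $t2=116+4=120
add $t0, $t0, 2 → $t0=10+2=12
cmp $t0, 14  (cmp 12,14)
blt start: taken
xor $t1, $t1, 5 → $t1=31^5=26
lw $t1, 0($t2) → $t1=M[120]=23
or $t1, $t1, 7 → $t1=23|7=23
add $t2, $t2, 4 → $t2=120+4=124
add $t0, $t0, 2 → $t0=12+2=14
cmp $t0, 14  (cmp 14,14)
blt start: not taken
or $t1, $t1, 13 → $t1=23|13=31
sw $t1, (116) → M[116]=31
halt.
Total executed instructions: 48.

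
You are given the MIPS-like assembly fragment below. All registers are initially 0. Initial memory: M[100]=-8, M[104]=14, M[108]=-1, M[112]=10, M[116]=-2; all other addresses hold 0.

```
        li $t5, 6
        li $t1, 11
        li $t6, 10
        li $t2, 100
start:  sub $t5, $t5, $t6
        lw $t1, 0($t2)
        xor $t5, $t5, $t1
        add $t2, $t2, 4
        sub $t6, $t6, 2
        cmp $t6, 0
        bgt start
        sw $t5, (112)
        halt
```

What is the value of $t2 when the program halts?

120

$t5=6
$t1=11
$t6=10
$t2=100
$t5=6-10=-4
$t1=M[100]=-8
$t5=(-4)^(-8)=4
$t2=100+4=104
$t6=10-2=8
cmp $t6, 0  (cmp 8,0)
bgt start: taken
$t5=4-8=-4
$t1=M[104]=14
$t5=(-4)^14=-14
$t2=104+4=108
$t6=8-2=6
cmp $t6, 0  (cmp 6,0)
bgt start: taken
$t5=(-14)-6=-20
$t1=M[108]=-1
$t5=(-20)^(-1)=19
$t2=108+4=112
$t6=6-2=4
cmp $t6, 0  (cmp 4,0)
bgt start: taken
$t5=19-4=15
$t1=M[112]=10
$t5=15^10=5
$t2=112+4=116
$t6=4-2=2
cmp $t6, 0  (cmp 2,0)
bgt start: taken
$t5=5-2=3
$t1=M[116]=-2
$t5=3^(-2)=-3
$t2=116+4=120
$t6=2-2=0
cmp $t6, 0  (cmp 0,0)
bgt start: not taken
sw $t5, (112) → M[112]=-3
halt.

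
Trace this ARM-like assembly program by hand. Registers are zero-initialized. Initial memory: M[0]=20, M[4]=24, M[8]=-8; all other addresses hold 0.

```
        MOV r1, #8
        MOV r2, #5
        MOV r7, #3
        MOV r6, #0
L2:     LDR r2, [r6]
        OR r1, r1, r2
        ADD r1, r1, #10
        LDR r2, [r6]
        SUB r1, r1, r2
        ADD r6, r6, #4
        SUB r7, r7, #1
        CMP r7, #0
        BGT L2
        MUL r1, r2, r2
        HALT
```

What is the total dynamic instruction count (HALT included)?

33

MOV r1, #8 → r1=8
MOV r2, #5 → r2=5
MOV r7, #3 → r7=3
MOV r6, #0 → r6=0
LDR r2, [r6] → r2=M[0]=20
OR r1, r1, r2 → r1=8|20=28
ADD r1, r1, #10 → r1=28+10=38
LDR r2, [r6] → r2=M[0]=20
SUB r1, r1, r2 → r1=38-20=18
ADD r6, r6, #4 → r6=0+4=4
SUB r7, r7, #1 → r7=3-1=2
CMP r7, #0  (cmp 2,0)
BGT L2: taken
LDR r2, [r6] → r2=M[4]=24
OR r1, r1, r2 → r1=18|24=26
ADD r1, r1, #10 → r1=26+10=36
LDR r2, [r6] → r2=M[4]=24
SUB r1, r1, r2 → r1=36-24=12
ADD r6, r6, #4 → r6=4+4=8
SUB r7, r7, #1 → r7=2-1=1
CMP r7, #0  (cmp 1,0)
BGT L2: taken
LDR r2, [r6] → r2=M[8]=-8
OR r1, r1, r2 → r1=12|(-8)=-4
ADD r1, r1, #10 → r1=(-4)+10=6
LDR r2, [r6] → r2=M[8]=-8
SUB r1, r1, r2 → r1=6-(-8)=14
ADD r6, r6, #4 → r6=8+4=12
SUB r7, r7, #1 → r7=1-1=0
CMP r7, #0  (cmp 0,0)
BGT L2: not taken
MUL r1, r2, r2 → r1=(-8)*(-8)=64
halt.
Total executed instructions: 33.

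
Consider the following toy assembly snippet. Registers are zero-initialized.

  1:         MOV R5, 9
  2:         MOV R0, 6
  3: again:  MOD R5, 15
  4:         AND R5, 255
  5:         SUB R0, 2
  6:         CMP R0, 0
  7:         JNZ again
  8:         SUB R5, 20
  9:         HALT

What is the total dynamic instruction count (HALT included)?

19

MOV R5, 9 → R5=9
MOV R0, 6 → R0=6
MOD R5, 15 → R5=9%15=9
AND R5, 255 → R5=9&255=9
SUB R0, 2 → R0=6-2=4
CMP R0, 0  (cmp 4,0)
JNZ again: taken
MOD R5, 15 → R5=9%15=9
AND R5, 255 → R5=9&255=9
SUB R0, 2 → R0=4-2=2
CMP R0, 0  (cmp 2,0)
JNZ again: taken
MOD R5, 15 → R5=9%15=9
AND R5, 255 → R5=9&255=9
SUB R0, 2 → R0=2-2=0
CMP R0, 0  (cmp 0,0)
JNZ again: not taken
SUB R5, 20 → R5=9-20=-11
halt.
Total executed instructions: 19.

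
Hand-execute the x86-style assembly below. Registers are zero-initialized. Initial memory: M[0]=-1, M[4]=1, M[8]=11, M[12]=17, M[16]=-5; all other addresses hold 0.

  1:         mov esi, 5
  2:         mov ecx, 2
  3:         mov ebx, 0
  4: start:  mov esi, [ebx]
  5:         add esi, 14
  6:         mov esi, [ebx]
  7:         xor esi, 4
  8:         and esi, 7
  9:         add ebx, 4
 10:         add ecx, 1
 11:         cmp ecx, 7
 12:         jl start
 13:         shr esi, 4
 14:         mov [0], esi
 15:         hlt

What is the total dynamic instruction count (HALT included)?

51

mov esi, 5 → esi=5
mov ecx, 2 → ecx=2
mov ebx, 0 → ebx=0
mov esi, [ebx] → esi=M[0]=-1
add esi, 14 → esi=(-1)+14=13
mov esi, [ebx] → esi=M[0]=-1
xor esi, 4 → esi=(-1)^4=-5
and esi, 7 → esi=(-5)&7=3
add ebx, 4 → ebx=0+4=4
add ecx, 1 → ecx=2+1=3
cmp ecx, 7  (cmp 3,7)
jl start: taken
mov esi, [ebx] → esi=M[4]=1
add esi, 14 → esi=1+14=15
mov esi, [ebx] → esi=M[4]=1
xor esi, 4 → esi=1^4=5
and esi, 7 → esi=5&7=5
add ebx, 4 → ebx=4+4=8
add ecx, 1 → ecx=3+1=4
cmp ecx, 7  (cmp 4,7)
jl start: taken
mov esi, [ebx] → esi=M[8]=11
add esi, 14 → esi=11+14=25
mov esi, [ebx] → esi=M[8]=11
xor esi, 4 → esi=11^4=15
and esi, 7 → esi=15&7=7
add ebx, 4 → ebx=8+4=12
add ecx, 1 → ecx=4+1=5
cmp ecx, 7  (cmp 5,7)
jl start: taken
mov esi, [ebx] → esi=M[12]=17
add esi, 14 → esi=17+14=31
mov esi, [ebx] → esi=M[12]=17
xor esi, 4 → esi=17^4=21
and esi, 7 → esi=21&7=5
add ebx, 4 → ebx=12+4=16
add ecx, 1 → ecx=5+1=6
cmp ecx, 7  (cmp 6,7)
jl start: taken
mov esi, [ebx] → esi=M[16]=-5
add esi, 14 → esi=(-5)+14=9
mov esi, [ebx] → esi=M[16]=-5
xor esi, 4 → esi=(-5)^4=-1
and esi, 7 → esi=(-1)&7=7
add ebx, 4 → ebx=16+4=20
add ecx, 1 → ecx=6+1=7
cmp ecx, 7  (cmp 7,7)
jl start: not taken
shr esi, 4 → esi=7>>4=0
mov [0], esi → M[0]=0
halt.
Total executed instructions: 51.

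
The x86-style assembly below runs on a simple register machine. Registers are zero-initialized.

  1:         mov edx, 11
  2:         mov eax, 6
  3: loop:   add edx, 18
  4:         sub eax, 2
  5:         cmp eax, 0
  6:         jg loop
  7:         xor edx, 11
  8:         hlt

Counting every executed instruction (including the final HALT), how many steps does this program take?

16

after mov edx, 11: edx=11
after mov eax, 6: eax=6
after add edx, 18: edx=11+18=29
after sub eax, 2: eax=6-2=4
cmp eax, 0  (cmp 4,0)
jg loop: taken
after add edx, 18: edx=29+18=47
after sub eax, 2: eax=4-2=2
cmp eax, 0  (cmp 2,0)
jg loop: taken
after add edx, 18: edx=47+18=65
after sub eax, 2: eax=2-2=0
cmp eax, 0  (cmp 0,0)
jg loop: not taken
after xor edx, 11: edx=65^11=74
halt.
Total executed instructions: 16.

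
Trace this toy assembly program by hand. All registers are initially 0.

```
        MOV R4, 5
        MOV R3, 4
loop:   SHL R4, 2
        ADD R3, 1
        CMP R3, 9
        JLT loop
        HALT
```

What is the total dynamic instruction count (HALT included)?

23

after MOV R4, 5: R4=5
after MOV R3, 4: R3=4
after SHL R4, 2: R4=5<<2=20
after ADD R3, 1: R3=4+1=5
CMP R3, 9  (cmp 5,9)
JLT loop: taken
after SHL R4, 2: R4=20<<2=80
after ADD R3, 1: R3=5+1=6
CMP R3, 9  (cmp 6,9)
JLT loop: taken
after SHL R4, 2: R4=80<<2=320
after ADD R3, 1: R3=6+1=7
CMP R3, 9  (cmp 7,9)
JLT loop: taken
after SHL R4, 2: R4=320<<2=1280
after ADD R3, 1: R3=7+1=8
CMP R3, 9  (cmp 8,9)
JLT loop: taken
after SHL R4, 2: R4=1280<<2=5120
after ADD R3, 1: R3=8+1=9
CMP R3, 9  (cmp 9,9)
JLT loop: not taken
halt.
Total executed instructions: 23.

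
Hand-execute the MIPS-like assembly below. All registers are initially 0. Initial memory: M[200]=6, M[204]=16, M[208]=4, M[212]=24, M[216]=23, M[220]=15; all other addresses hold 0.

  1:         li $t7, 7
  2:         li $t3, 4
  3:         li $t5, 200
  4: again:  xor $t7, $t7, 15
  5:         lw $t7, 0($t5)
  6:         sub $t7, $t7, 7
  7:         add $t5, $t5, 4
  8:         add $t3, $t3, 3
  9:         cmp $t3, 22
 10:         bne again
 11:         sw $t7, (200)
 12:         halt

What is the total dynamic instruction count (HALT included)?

47

$t7=7
$t3=4
$t5=200
$t7=7^15=8
$t7=M[200]=6
$t7=6-7=-1
$t5=200+4=204
$t3=4+3=7
cmp $t3, 22  (cmp 7,22)
bne again: taken
$t7=(-1)^15=-16
$t7=M[204]=16
$t7=16-7=9
$t5=204+4=208
$t3=7+3=10
cmp $t3, 22  (cmp 10,22)
bne again: taken
$t7=9^15=6
$t7=M[208]=4
$t7=4-7=-3
$t5=208+4=212
$t3=10+3=13
cmp $t3, 22  (cmp 13,22)
bne again: taken
$t7=(-3)^15=-14
$t7=M[212]=24
$t7=24-7=17
$t5=212+4=216
$t3=13+3=16
cmp $t3, 22  (cmp 16,22)
bne again: taken
$t7=17^15=30
$t7=M[216]=23
$t7=23-7=16
$t5=216+4=220
$t3=16+3=19
cmp $t3, 22  (cmp 19,22)
bne again: taken
$t7=16^15=31
$t7=M[220]=15
$t7=15-7=8
$t5=220+4=224
$t3=19+3=22
cmp $t3, 22  (cmp 22,22)
bne again: not taken
sw $t7, (200) → M[200]=8
halt.
Total executed instructions: 47.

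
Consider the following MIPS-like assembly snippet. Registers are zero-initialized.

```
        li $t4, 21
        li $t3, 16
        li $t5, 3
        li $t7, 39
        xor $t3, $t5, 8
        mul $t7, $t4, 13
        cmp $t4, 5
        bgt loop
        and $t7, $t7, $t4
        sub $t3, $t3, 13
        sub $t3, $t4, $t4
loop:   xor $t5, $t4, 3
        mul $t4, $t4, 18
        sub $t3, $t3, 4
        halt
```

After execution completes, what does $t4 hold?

378

li $t4, 21 → $t4=21
li $t3, 16 → $t3=16
li $t5, 3 → $t5=3
li $t7, 39 → $t7=39
xor $t3, $t5, 8 → $t3=3^8=11
mul $t7, $t4, 13 → $t7=21*13=273
cmp $t4, 5  (cmp 21,5)
bgt loop: taken
xor $t5, $t4, 3 → $t5=21^3=22
mul $t4, $t4, 18 → $t4=21*18=378
sub $t3, $t3, 4 → $t3=11-4=7
halt.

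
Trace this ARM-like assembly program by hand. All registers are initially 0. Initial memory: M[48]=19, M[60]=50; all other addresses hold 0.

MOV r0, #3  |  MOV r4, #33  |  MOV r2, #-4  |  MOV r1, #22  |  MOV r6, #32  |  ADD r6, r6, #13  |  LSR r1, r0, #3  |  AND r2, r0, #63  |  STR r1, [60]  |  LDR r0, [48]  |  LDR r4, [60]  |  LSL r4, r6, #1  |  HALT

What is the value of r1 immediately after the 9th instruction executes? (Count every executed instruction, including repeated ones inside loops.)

0

MOV r0, #3 → r0=3
MOV r4, #33 → r4=33
MOV r2, #-4 → r2=-4
MOV r1, #22 → r1=22
MOV r6, #32 → r6=32
ADD r6, r6, #13 → r6=32+13=45
LSR r1, r0, #3 → r1=3>>3=0
AND r2, r0, #63 → r2=3&63=3
STR r1, [60] → M[60]=0
After step 9: r1 = 0.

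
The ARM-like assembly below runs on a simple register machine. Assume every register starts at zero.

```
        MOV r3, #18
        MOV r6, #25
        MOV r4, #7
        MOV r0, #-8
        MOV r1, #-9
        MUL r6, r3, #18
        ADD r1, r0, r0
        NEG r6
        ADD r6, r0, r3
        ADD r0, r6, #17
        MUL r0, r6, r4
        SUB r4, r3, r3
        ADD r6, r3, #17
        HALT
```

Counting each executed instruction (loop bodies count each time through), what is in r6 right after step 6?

324

r3=18
r6=25
r4=7
r0=-8
r1=-9
r6=18*18=324
After step 6: r6 = 324.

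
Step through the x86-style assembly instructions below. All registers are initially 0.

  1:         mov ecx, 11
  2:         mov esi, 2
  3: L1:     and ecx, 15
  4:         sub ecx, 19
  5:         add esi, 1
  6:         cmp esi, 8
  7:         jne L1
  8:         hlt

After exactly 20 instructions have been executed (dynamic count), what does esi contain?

6

after mov ecx, 11: ecx=11
after mov esi, 2: esi=2
after and ecx, 15: ecx=11&15=11
after sub ecx, 19: ecx=11-19=-8
after add esi, 1: esi=2+1=3
cmp esi, 8  (cmp 3,8)
jne L1: taken
after and ecx, 15: ecx=(-8)&15=8
after sub ecx, 19: ecx=8-19=-11
after add esi, 1: esi=3+1=4
cmp esi, 8  (cmp 4,8)
jne L1: taken
after and ecx, 15: ecx=(-11)&15=5
after sub ecx, 19: ecx=5-19=-14
after add esi, 1: esi=4+1=5
cmp esi, 8  (cmp 5,8)
jne L1: taken
after and ecx, 15: ecx=(-14)&15=2
after sub ecx, 19: ecx=2-19=-17
after add esi, 1: esi=5+1=6
After step 20: esi = 6.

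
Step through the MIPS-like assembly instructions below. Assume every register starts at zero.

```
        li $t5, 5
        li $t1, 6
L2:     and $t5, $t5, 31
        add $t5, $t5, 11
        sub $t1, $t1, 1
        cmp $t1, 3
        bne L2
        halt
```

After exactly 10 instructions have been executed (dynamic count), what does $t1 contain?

$t5=5
$t1=6
$t5=5&31=5
$t5=5+11=16
$t1=6-1=5
cmp $t1, 3  (cmp 5,3)
bne L2: taken
$t5=16&31=16
$t5=16+11=27
$t1=5-1=4
After step 10: $t1 = 4.

4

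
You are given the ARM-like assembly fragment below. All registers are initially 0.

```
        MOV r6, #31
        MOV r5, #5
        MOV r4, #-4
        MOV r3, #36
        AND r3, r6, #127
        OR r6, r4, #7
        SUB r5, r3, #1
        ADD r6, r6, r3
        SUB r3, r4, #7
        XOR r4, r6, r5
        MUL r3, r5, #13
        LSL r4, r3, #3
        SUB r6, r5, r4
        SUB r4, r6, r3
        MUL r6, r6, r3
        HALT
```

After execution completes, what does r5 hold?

30

MOV r6, #31 → r6=31
MOV r5, #5 → r5=5
MOV r4, #-4 → r4=-4
MOV r3, #36 → r3=36
AND r3, r6, #127 → r3=31&127=31
OR r6, r4, #7 → r6=(-4)|7=-1
SUB r5, r3, #1 → r5=31-1=30
ADD r6, r6, r3 → r6=(-1)+31=30
SUB r3, r4, #7 → r3=(-4)-7=-11
XOR r4, r6, r5 → r4=30^30=0
MUL r3, r5, #13 → r3=30*13=390
LSL r4, r3, #3 → r4=390<<3=3120
SUB r6, r5, r4 → r6=30-3120=-3090
SUB r4, r6, r3 → r4=(-3090)-390=-3480
MUL r6, r6, r3 → r6=(-3090)*390=-1205100
halt.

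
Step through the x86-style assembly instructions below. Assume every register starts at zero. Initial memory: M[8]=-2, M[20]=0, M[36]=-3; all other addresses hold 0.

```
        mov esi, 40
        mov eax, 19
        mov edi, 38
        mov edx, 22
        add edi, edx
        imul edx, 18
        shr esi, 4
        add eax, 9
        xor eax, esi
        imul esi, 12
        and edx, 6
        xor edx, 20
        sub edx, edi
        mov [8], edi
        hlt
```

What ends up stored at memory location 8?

esi=40
eax=19
edi=38
edx=22
edi=38+22=60
edx=22*18=396
esi=40>>4=2
eax=19+9=28
eax=28^2=30
esi=2*12=24
edx=396&6=4
edx=4^20=16
edx=16-60=-44
mov [8], edi → M[8]=60
halt.

60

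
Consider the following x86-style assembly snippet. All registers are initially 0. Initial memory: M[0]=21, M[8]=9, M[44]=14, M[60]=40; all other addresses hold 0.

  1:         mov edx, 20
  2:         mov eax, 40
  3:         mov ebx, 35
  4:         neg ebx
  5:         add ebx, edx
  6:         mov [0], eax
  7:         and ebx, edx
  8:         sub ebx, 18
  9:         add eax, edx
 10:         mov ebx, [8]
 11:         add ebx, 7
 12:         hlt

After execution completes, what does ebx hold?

edx=20
eax=40
ebx=35
ebx=-(35)=-35
ebx=(-35)+20=-15
mov [0], eax → M[0]=40
ebx=(-15)&20=16
ebx=16-18=-2
eax=40+20=60
ebx=M[8]=9
ebx=9+7=16
halt.

16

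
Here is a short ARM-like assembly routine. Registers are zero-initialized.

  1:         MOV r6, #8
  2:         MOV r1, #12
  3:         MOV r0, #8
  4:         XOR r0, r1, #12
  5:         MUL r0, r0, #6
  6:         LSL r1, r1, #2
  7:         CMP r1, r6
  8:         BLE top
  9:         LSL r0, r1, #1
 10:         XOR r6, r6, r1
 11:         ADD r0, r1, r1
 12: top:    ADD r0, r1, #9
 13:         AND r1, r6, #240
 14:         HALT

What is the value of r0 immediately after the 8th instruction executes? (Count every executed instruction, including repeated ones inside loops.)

r6=8
r1=12
r0=8
r0=12^12=0
r0=0*6=0
r1=12<<2=48
CMP r1, r6  (cmp 48,8)
BLE top: not taken
After step 8: r0 = 0.

0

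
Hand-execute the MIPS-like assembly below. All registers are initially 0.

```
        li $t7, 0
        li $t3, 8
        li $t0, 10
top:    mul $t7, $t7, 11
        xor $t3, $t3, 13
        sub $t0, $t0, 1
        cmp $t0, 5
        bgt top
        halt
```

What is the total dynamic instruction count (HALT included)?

29

$t7=0
$t3=8
$t0=10
$t7=0*11=0
$t3=8^13=5
$t0=10-1=9
cmp $t0, 5  (cmp 9,5)
bgt top: taken
$t7=0*11=0
$t3=5^13=8
$t0=9-1=8
cmp $t0, 5  (cmp 8,5)
bgt top: taken
$t7=0*11=0
$t3=8^13=5
$t0=8-1=7
cmp $t0, 5  (cmp 7,5)
bgt top: taken
$t7=0*11=0
$t3=5^13=8
$t0=7-1=6
cmp $t0, 5  (cmp 6,5)
bgt top: taken
$t7=0*11=0
$t3=8^13=5
$t0=6-1=5
cmp $t0, 5  (cmp 5,5)
bgt top: not taken
halt.
Total executed instructions: 29.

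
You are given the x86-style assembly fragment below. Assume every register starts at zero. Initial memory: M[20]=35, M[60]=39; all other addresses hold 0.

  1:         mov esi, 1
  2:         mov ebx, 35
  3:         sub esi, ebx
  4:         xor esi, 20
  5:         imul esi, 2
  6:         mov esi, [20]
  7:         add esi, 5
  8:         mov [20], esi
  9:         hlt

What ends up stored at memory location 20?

40

after mov esi, 1: esi=1
after mov ebx, 35: ebx=35
after sub esi, ebx: esi=1-35=-34
after xor esi, 20: esi=(-34)^20=-54
after imul esi, 2: esi=(-54)*2=-108
after mov esi, [20]: esi=M[20]=35
after add esi, 5: esi=35+5=40
mov [20], esi → M[20]=40
halt.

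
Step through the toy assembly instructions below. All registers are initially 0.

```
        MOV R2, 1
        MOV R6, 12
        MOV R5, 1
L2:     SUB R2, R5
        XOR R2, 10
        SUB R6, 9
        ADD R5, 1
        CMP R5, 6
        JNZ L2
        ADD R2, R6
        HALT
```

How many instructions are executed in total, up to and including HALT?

35

after MOV R2, 1: R2=1
after MOV R6, 12: R6=12
after MOV R5, 1: R5=1
after SUB R2, R5: R2=1-1=0
after XOR R2, 10: R2=0^10=10
after SUB R6, 9: R6=12-9=3
after ADD R5, 1: R5=1+1=2
CMP R5, 6  (cmp 2,6)
JNZ L2: taken
after SUB R2, R5: R2=10-2=8
after XOR R2, 10: R2=8^10=2
after SUB R6, 9: R6=3-9=-6
after ADD R5, 1: R5=2+1=3
CMP R5, 6  (cmp 3,6)
JNZ L2: taken
after SUB R2, R5: R2=2-3=-1
after XOR R2, 10: R2=(-1)^10=-11
after SUB R6, 9: R6=(-6)-9=-15
after ADD R5, 1: R5=3+1=4
CMP R5, 6  (cmp 4,6)
JNZ L2: taken
after SUB R2, R5: R2=(-11)-4=-15
after XOR R2, 10: R2=(-15)^10=-5
after SUB R6, 9: R6=(-15)-9=-24
after ADD R5, 1: R5=4+1=5
CMP R5, 6  (cmp 5,6)
JNZ L2: taken
after SUB R2, R5: R2=(-5)-5=-10
after XOR R2, 10: R2=(-10)^10=-4
after SUB R6, 9: R6=(-24)-9=-33
after ADD R5, 1: R5=5+1=6
CMP R5, 6  (cmp 6,6)
JNZ L2: not taken
after ADD R2, R6: R2=(-4)+(-33)=-37
halt.
Total executed instructions: 35.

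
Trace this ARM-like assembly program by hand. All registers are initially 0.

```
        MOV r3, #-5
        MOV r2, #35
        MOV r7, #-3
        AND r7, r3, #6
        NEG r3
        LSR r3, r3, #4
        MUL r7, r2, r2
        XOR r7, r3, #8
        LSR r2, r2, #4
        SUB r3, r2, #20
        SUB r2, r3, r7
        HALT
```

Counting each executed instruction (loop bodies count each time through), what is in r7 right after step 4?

after MOV r3, #-5: r3=-5
after MOV r2, #35: r2=35
after MOV r7, #-3: r7=-3
after AND r7, r3, #6: r7=(-5)&6=2
After step 4: r7 = 2.

2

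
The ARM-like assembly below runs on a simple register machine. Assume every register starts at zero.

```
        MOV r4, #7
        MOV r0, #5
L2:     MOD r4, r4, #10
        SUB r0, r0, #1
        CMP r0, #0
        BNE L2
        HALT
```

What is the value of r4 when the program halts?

7

r4=7
r0=5
r4=7%10=7
r0=5-1=4
CMP r0, #0  (cmp 4,0)
BNE L2: taken
r4=7%10=7
r0=4-1=3
CMP r0, #0  (cmp 3,0)
BNE L2: taken
r4=7%10=7
r0=3-1=2
CMP r0, #0  (cmp 2,0)
BNE L2: taken
r4=7%10=7
r0=2-1=1
CMP r0, #0  (cmp 1,0)
BNE L2: taken
r4=7%10=7
r0=1-1=0
CMP r0, #0  (cmp 0,0)
BNE L2: not taken
halt.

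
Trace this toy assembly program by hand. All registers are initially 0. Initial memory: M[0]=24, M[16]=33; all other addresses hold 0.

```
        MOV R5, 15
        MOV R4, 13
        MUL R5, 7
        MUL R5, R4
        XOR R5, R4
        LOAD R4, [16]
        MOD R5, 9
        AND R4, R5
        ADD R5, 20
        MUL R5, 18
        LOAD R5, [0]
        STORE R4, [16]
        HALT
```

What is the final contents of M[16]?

MOV R5, 15 → R5=15
MOV R4, 13 → R4=13
MUL R5, 7 → R5=15*7=105
MUL R5, R4 → R5=105*13=1365
XOR R5, R4 → R5=1365^13=1368
LOAD R4, [16] → R4=M[16]=33
MOD R5, 9 → R5=1368%9=0
AND R4, R5 → R4=33&0=0
ADD R5, 20 → R5=0+20=20
MUL R5, 18 → R5=20*18=360
LOAD R5, [0] → R5=M[0]=24
STORE R4, [16] → M[16]=0
halt.

0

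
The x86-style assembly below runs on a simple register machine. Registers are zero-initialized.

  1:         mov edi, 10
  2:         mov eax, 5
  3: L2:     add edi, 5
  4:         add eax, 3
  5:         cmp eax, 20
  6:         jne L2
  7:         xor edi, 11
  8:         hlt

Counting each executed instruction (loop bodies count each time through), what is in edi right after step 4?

mov edi, 10 → edi=10
mov eax, 5 → eax=5
add edi, 5 → edi=10+5=15
add eax, 3 → eax=5+3=8
After step 4: edi = 15.

15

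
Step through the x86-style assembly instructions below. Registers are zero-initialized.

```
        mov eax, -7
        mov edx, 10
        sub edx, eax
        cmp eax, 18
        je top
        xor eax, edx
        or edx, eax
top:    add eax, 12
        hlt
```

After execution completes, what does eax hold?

-12

mov eax, -7 → eax=-7
mov edx, 10 → edx=10
sub edx, eax → edx=10-(-7)=17
cmp eax, 18  (cmp -7,18)
je top: not taken
xor eax, edx → eax=(-7)^17=-24
or edx, eax → edx=17|(-24)=-7
add eax, 12 → eax=(-24)+12=-12
halt.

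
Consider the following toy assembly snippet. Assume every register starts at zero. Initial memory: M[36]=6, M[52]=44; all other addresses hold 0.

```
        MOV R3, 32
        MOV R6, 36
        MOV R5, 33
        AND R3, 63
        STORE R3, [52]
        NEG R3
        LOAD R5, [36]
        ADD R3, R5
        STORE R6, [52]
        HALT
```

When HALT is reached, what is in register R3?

after MOV R3, 32: R3=32
after MOV R6, 36: R6=36
after MOV R5, 33: R5=33
after AND R3, 63: R3=32&63=32
STORE R3, [52] → M[52]=32
after NEG R3: R3=-(32)=-32
after LOAD R5, [36]: R5=M[36]=6
after ADD R3, R5: R3=(-32)+6=-26
STORE R6, [52] → M[52]=36
halt.

-26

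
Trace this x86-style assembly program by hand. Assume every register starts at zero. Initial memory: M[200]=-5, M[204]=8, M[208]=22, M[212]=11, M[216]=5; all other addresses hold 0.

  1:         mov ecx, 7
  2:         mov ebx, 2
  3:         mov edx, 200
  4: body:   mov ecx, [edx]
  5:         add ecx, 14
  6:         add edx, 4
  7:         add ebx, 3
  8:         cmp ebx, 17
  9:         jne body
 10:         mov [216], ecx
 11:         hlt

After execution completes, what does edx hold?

220

after mov ecx, 7: ecx=7
after mov ebx, 2: ebx=2
after mov edx, 200: edx=200
after mov ecx, [edx]: ecx=M[200]=-5
after add ecx, 14: ecx=(-5)+14=9
after add edx, 4: edx=200+4=204
after add ebx, 3: ebx=2+3=5
cmp ebx, 17  (cmp 5,17)
jne body: taken
after mov ecx, [edx]: ecx=M[204]=8
after add ecx, 14: ecx=8+14=22
after add edx, 4: edx=204+4=208
after add ebx, 3: ebx=5+3=8
cmp ebx, 17  (cmp 8,17)
jne body: taken
after mov ecx, [edx]: ecx=M[208]=22
after add ecx, 14: ecx=22+14=36
after add edx, 4: edx=208+4=212
after add ebx, 3: ebx=8+3=11
cmp ebx, 17  (cmp 11,17)
jne body: taken
after mov ecx, [edx]: ecx=M[212]=11
after add ecx, 14: ecx=11+14=25
after add edx, 4: edx=212+4=216
after add ebx, 3: ebx=11+3=14
cmp ebx, 17  (cmp 14,17)
jne body: taken
after mov ecx, [edx]: ecx=M[216]=5
after add ecx, 14: ecx=5+14=19
after add edx, 4: edx=216+4=220
after add ebx, 3: ebx=14+3=17
cmp ebx, 17  (cmp 17,17)
jne body: not taken
mov [216], ecx → M[216]=19
halt.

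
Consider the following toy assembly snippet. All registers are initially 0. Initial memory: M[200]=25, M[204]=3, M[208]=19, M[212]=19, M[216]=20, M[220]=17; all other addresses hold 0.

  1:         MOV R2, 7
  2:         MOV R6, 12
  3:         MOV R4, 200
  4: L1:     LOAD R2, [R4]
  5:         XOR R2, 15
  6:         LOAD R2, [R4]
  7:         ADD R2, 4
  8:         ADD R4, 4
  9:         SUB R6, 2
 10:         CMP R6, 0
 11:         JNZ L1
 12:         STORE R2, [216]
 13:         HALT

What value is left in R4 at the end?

224

after MOV R2, 7: R2=7
after MOV R6, 12: R6=12
after MOV R4, 200: R4=200
after LOAD R2, [R4]: R2=M[200]=25
after XOR R2, 15: R2=25^15=22
after LOAD R2, [R4]: R2=M[200]=25
after ADD R2, 4: R2=25+4=29
after ADD R4, 4: R4=200+4=204
after SUB R6, 2: R6=12-2=10
CMP R6, 0  (cmp 10,0)
JNZ L1: taken
after LOAD R2, [R4]: R2=M[204]=3
after XOR R2, 15: R2=3^15=12
after LOAD R2, [R4]: R2=M[204]=3
after ADD R2, 4: R2=3+4=7
after ADD R4, 4: R4=204+4=208
after SUB R6, 2: R6=10-2=8
CMP R6, 0  (cmp 8,0)
JNZ L1: taken
after LOAD R2, [R4]: R2=M[208]=19
after XOR R2, 15: R2=19^15=28
after LOAD R2, [R4]: R2=M[208]=19
after ADD R2, 4: R2=19+4=23
after ADD R4, 4: R4=208+4=212
after SUB R6, 2: R6=8-2=6
CMP R6, 0  (cmp 6,0)
JNZ L1: taken
after LOAD R2, [R4]: R2=M[212]=19
after XOR R2, 15: R2=19^15=28
after LOAD R2, [R4]: R2=M[212]=19
after ADD R2, 4: R2=19+4=23
after ADD R4, 4: R4=212+4=216
after SUB R6, 2: R6=6-2=4
CMP R6, 0  (cmp 4,0)
JNZ L1: taken
after LOAD R2, [R4]: R2=M[216]=20
after XOR R2, 15: R2=20^15=27
after LOAD R2, [R4]: R2=M[216]=20
after ADD R2, 4: R2=20+4=24
after ADD R4, 4: R4=216+4=220
after SUB R6, 2: R6=4-2=2
CMP R6, 0  (cmp 2,0)
JNZ L1: taken
after LOAD R2, [R4]: R2=M[220]=17
after XOR R2, 15: R2=17^15=30
after LOAD R2, [R4]: R2=M[220]=17
after ADD R2, 4: R2=17+4=21
after ADD R4, 4: R4=220+4=224
after SUB R6, 2: R6=2-2=0
CMP R6, 0  (cmp 0,0)
JNZ L1: not taken
STORE R2, [216] → M[216]=21
halt.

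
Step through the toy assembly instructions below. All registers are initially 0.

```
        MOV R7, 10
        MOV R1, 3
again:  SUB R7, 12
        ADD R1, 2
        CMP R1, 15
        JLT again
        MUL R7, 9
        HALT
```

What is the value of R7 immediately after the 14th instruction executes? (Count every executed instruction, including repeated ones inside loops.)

-26

after MOV R7, 10: R7=10
after MOV R1, 3: R1=3
after SUB R7, 12: R7=10-12=-2
after ADD R1, 2: R1=3+2=5
CMP R1, 15  (cmp 5,15)
JLT again: taken
after SUB R7, 12: R7=(-2)-12=-14
after ADD R1, 2: R1=5+2=7
CMP R1, 15  (cmp 7,15)
JLT again: taken
after SUB R7, 12: R7=(-14)-12=-26
after ADD R1, 2: R1=7+2=9
CMP R1, 15  (cmp 9,15)
JLT again: taken
After step 14: R7 = -26.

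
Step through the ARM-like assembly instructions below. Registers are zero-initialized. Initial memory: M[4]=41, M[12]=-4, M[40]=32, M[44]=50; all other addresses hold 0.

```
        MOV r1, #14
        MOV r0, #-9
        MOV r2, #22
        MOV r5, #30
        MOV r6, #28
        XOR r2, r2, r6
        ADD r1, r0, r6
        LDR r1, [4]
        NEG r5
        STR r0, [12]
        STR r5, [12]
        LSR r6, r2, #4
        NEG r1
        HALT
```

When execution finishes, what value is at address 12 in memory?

-30

MOV r1, #14 → r1=14
MOV r0, #-9 → r0=-9
MOV r2, #22 → r2=22
MOV r5, #30 → r5=30
MOV r6, #28 → r6=28
XOR r2, r2, r6 → r2=22^28=10
ADD r1, r0, r6 → r1=(-9)+28=19
LDR r1, [4] → r1=M[4]=41
NEG r5 → r5=-(30)=-30
STR r0, [12] → M[12]=-9
STR r5, [12] → M[12]=-30
LSR r6, r2, #4 → r6=10>>4=0
NEG r1 → r1=-(41)=-41
halt.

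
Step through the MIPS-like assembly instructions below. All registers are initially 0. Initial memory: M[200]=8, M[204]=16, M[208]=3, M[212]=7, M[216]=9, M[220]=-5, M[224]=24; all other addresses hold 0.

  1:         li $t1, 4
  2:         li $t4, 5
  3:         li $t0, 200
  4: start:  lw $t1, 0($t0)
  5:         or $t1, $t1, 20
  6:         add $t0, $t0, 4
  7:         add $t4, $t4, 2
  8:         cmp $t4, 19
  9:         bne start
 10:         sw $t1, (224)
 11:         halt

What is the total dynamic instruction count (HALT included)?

47

li $t1, 4 → $t1=4
li $t4, 5 → $t4=5
li $t0, 200 → $t0=200
lw $t1, 0($t0) → $t1=M[200]=8
or $t1, $t1, 20 → $t1=8|20=28
add $t0, $t0, 4 → $t0=200+4=204
add $t4, $t4, 2 → $t4=5+2=7
cmp $t4, 19  (cmp 7,19)
bne start: taken
lw $t1, 0($t0) → $t1=M[204]=16
or $t1, $t1, 20 → $t1=16|20=20
add $t0, $t0, 4 → $t0=204+4=208
add $t4, $t4, 2 → $t4=7+2=9
cmp $t4, 19  (cmp 9,19)
bne start: taken
lw $t1, 0($t0) → $t1=M[208]=3
or $t1, $t1, 20 → $t1=3|20=23
add $t0, $t0, 4 → $t0=208+4=212
add $t4, $t4, 2 → $t4=9+2=11
cmp $t4, 19  (cmp 11,19)
bne start: taken
lw $t1, 0($t0) → $t1=M[212]=7
or $t1, $t1, 20 → $t1=7|20=23
add $t0, $t0, 4 → $t0=212+4=216
add $t4, $t4, 2 → $t4=11+2=13
cmp $t4, 19  (cmp 13,19)
bne start: taken
lw $t1, 0($t0) → $t1=M[216]=9
or $t1, $t1, 20 → $t1=9|20=29
add $t0, $t0, 4 → $t0=216+4=220
add $t4, $t4, 2 → $t4=13+2=15
cmp $t4, 19  (cmp 15,19)
bne start: taken
lw $t1, 0($t0) → $t1=M[220]=-5
or $t1, $t1, 20 → $t1=(-5)|20=-1
add $t0, $t0, 4 → $t0=220+4=224
add $t4, $t4, 2 → $t4=15+2=17
cmp $t4, 19  (cmp 17,19)
bne start: taken
lw $t1, 0($t0) → $t1=M[224]=24
or $t1, $t1, 20 → $t1=24|20=28
add $t0, $t0, 4 → $t0=224+4=228
add $t4, $t4, 2 → $t4=17+2=19
cmp $t4, 19  (cmp 19,19)
bne start: not taken
sw $t1, (224) → M[224]=28
halt.
Total executed instructions: 47.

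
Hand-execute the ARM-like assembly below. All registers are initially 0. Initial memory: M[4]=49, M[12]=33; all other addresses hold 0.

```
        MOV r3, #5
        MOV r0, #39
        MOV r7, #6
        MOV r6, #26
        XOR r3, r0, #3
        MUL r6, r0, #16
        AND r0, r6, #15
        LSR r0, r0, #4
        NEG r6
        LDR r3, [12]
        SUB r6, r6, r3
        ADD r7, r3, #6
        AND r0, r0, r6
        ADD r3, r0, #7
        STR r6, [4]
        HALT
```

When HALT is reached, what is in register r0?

MOV r3, #5 → r3=5
MOV r0, #39 → r0=39
MOV r7, #6 → r7=6
MOV r6, #26 → r6=26
XOR r3, r0, #3 → r3=39^3=36
MUL r6, r0, #16 → r6=39*16=624
AND r0, r6, #15 → r0=624&15=0
LSR r0, r0, #4 → r0=0>>4=0
NEG r6 → r6=-(624)=-624
LDR r3, [12] → r3=M[12]=33
SUB r6, r6, r3 → r6=(-624)-33=-657
ADD r7, r3, #6 → r7=33+6=39
AND r0, r0, r6 → r0=0&(-657)=0
ADD r3, r0, #7 → r3=0+7=7
STR r6, [4] → M[4]=-657
halt.

0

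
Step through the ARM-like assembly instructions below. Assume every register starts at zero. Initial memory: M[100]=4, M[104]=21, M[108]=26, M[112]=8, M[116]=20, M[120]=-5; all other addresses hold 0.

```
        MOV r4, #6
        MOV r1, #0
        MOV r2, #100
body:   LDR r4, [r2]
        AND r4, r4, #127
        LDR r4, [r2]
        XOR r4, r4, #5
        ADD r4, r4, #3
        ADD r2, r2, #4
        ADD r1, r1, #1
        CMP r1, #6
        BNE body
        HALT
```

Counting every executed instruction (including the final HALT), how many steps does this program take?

r4=6
r1=0
r2=100
r4=M[100]=4
r4=4&127=4
r4=M[100]=4
r4=4^5=1
r4=1+3=4
r2=100+4=104
r1=0+1=1
CMP r1, #6  (cmp 1,6)
BNE body: taken
r4=M[104]=21
r4=21&127=21
r4=M[104]=21
r4=21^5=16
r4=16+3=19
r2=104+4=108
r1=1+1=2
CMP r1, #6  (cmp 2,6)
BNE body: taken
r4=M[108]=26
r4=26&127=26
r4=M[108]=26
r4=26^5=31
r4=31+3=34
r2=108+4=112
r1=2+1=3
CMP r1, #6  (cmp 3,6)
BNE body: taken
r4=M[112]=8
r4=8&127=8
r4=M[112]=8
r4=8^5=13
r4=13+3=16
r2=112+4=116
r1=3+1=4
CMP r1, #6  (cmp 4,6)
BNE body: taken
r4=M[116]=20
r4=20&127=20
r4=M[116]=20
r4=20^5=17
r4=17+3=20
r2=116+4=120
r1=4+1=5
CMP r1, #6  (cmp 5,6)
BNE body: taken
r4=M[120]=-5
r4=(-5)&127=123
r4=M[120]=-5
r4=(-5)^5=-2
r4=(-2)+3=1
r2=120+4=124
r1=5+1=6
CMP r1, #6  (cmp 6,6)
BNE body: not taken
halt.
Total executed instructions: 58.

58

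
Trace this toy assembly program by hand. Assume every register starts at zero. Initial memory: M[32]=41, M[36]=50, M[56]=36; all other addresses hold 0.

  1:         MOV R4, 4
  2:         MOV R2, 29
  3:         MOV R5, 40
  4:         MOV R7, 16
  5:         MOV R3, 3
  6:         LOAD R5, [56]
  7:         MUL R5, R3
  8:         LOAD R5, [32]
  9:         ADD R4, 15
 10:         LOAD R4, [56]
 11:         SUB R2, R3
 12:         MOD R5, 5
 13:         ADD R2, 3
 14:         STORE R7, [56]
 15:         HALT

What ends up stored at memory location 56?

R4=4
R2=29
R5=40
R7=16
R3=3
R5=M[56]=36
R5=36*3=108
R5=M[32]=41
R4=4+15=19
R4=M[56]=36
R2=29-3=26
R5=41%5=1
R2=26+3=29
STORE R7, [56] → M[56]=16
halt.

16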